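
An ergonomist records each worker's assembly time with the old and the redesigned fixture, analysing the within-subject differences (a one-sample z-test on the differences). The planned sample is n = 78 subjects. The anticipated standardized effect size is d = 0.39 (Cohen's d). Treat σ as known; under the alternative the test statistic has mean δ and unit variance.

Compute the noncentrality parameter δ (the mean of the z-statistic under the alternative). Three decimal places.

The noncentrality parameter scales effect size by the design's sample-size factor: δ = d·√n = 0.39 × √78 = 3.4444

δ ≈ 3.444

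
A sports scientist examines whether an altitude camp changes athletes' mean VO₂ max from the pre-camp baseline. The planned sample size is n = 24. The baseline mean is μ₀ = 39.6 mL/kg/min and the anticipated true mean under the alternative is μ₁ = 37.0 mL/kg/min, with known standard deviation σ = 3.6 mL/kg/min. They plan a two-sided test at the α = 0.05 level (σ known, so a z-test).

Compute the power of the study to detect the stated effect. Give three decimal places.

Standardized effect: d = |μ₁ − μ₀| / σ = |37.0 − 39.6| / 3.6 = 0.7222
Noncentrality parameter: δ = d·√n = 0.7222 × √24 = 3.5382
Critical value for a two-sided test at α = 0.05: z_{α/2} = 1.960.
Power = Φ(δ − 1.960) + Φ(−δ − 1.960) = Φ(1.578) + Φ(-5.498) = 0.9427 + 0.0000 = 0.9427.

Power ≈ 0.943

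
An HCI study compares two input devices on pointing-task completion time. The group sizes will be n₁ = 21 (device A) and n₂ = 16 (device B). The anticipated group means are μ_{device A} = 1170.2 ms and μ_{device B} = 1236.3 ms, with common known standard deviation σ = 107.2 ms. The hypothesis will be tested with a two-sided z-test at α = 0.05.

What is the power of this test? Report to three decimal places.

Power ≈ 0.460

Standardized effect: d = |μ_{device A} − μ_{device B}| / σ = |1170.2 − 1236.3| / 107.2 = 0.6166
Noncentrality parameter: δ = d / √(1/n₁ + 1/n₂) = 0.6166 / √(1/21 + 1/16) = 1.8581
Critical value for a two-sided test at α = 0.05: z_{α/2} = 1.960.
Power = Φ(δ − 1.960) + Φ(−δ − 1.960) = Φ(-0.102) + Φ(-3.818) = 0.4594 + 0.0001 = 0.4595.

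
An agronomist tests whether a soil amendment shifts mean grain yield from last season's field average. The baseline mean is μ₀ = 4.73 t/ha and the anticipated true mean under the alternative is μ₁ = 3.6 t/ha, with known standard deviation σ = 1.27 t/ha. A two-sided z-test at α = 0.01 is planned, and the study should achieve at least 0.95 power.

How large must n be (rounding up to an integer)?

n = 23

Standardized effect: d = |μ₁ − μ₀| / σ = |3.6 − 4.73| / 1.27 = 0.8898
Set Φ(δ − 2.576) = 0.95; then δ − 2.576 = Φ⁻¹(0.95) = 1.645, giving δ = 4.221.
(For δ > 0 the lower-tail rejection region contributes negligibly to power, so the one-term inversion is standard.)
δ = d·√n ⇒ n = (δ/d)² = (4.221 / 0.8898)² = 22.50.
Round up to the next whole unit.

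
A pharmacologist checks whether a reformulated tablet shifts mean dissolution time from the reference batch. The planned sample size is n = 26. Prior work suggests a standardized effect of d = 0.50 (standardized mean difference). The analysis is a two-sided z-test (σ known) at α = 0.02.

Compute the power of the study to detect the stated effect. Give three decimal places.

Noncentrality parameter: δ = d·√n = 0.50 × √26 = 2.5495
Two-sided α = 0.02 → critical value z_{0.01} = 2.326.
Power = Φ(δ − 2.326) + Φ(−δ − 2.326) = Φ(0.223) + Φ(-4.876) = 0.5883 + 0.0000 = 0.5883.

Power ≈ 0.588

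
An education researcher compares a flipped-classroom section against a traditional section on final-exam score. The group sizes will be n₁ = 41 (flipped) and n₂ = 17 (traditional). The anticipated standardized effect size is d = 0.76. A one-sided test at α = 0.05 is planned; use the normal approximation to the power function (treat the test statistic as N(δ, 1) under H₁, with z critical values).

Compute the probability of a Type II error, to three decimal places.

Noncentrality parameter: δ = d / √(1/n₁ + 1/n₂) = 0.76 / √(1/41 + 1/17) = 2.6346
One-sided α = 0.05 → critical value z_{0.05} = 1.645.
Power = Φ(δ − 1.645) = Φ(0.990) = 0.8389.
Type II error: β = 1 − power = 1 − 0.8389 = 0.1611.

β ≈ 0.161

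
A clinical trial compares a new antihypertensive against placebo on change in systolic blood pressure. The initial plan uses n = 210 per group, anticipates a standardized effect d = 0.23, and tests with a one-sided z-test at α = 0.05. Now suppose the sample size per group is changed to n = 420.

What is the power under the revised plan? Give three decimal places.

With n = 420 per group: δ = d·√(n/2) = 0.23 × √(420/2) = 3.3330. Critical value z_{0.05} = 1.645.
Revised power = P(Z > 1.645 − δ) = Φ(1.688) = 0.9543.

Power ≈ 0.954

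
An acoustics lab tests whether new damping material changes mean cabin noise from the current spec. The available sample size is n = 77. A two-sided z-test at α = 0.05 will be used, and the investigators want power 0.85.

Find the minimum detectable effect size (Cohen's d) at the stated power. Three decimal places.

d ≈ 0.341

Required noncentrality: δ = z_{0.025} + z_{0.15} = 1.960 + 1.036 = 2.996.
(The second rejection-region term Φ(−δ − z_{α/2}) is negligible and dropped.)
δ = d·√n ⇒ d = δ/√n = 2.996/√77 = 0.3415.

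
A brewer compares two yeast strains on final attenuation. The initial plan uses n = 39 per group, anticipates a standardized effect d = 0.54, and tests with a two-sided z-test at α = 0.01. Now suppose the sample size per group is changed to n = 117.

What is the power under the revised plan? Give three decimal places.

Power ≈ 0.940

With n = 117 per group: δ = d·√(n/2) = 0.54 × √(117/2) = 4.1302. Critical value z_{0.005} = 2.576.
Revised power = Φ(δ − 2.576) + Φ(−δ − 2.576) = Φ(1.554) + Φ(-6.706) = 0.9400 + 0.0000 = 0.9400.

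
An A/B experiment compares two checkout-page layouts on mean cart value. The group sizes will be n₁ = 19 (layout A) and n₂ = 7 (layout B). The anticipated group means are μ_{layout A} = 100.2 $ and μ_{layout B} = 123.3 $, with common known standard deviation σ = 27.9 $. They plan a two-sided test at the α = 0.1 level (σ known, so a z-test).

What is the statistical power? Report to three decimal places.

Power ≈ 0.590

Standardized effect: d = |μ_{layout A} − μ_{layout B}| / σ = |100.2 − 123.3| / 27.9 = 0.8280
Noncentrality parameter: λ = d / √(1/n₁ + 1/n₂) = 0.8280 / √(1/19 + 1/7) = 1.8726
Critical value for a two-sided test at α = 0.1: z_{α/2} = 1.645.
Power = Φ(λ − 1.645) + Φ(−λ − 1.645) = Φ(0.228) + Φ(-3.517) = 0.5901 + 0.0002 = 0.5903.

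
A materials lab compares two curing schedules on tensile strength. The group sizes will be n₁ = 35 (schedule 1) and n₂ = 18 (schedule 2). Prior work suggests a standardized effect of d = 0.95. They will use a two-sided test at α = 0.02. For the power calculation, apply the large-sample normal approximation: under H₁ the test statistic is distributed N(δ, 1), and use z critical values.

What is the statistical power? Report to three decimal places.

Power ≈ 0.829

Noncentrality parameter: δ = d / √(1/n₁ + 1/n₂) = 0.95 / √(1/35 + 1/18) = 3.2753
Critical value for a two-sided test at α = 0.02: z_{α/2} = 2.326.
Power = Φ(δ − 2.326) + Φ(−δ − 2.326) = Φ(0.949) + Φ(-5.602) = 0.8287 + 0.0000 = 0.8287.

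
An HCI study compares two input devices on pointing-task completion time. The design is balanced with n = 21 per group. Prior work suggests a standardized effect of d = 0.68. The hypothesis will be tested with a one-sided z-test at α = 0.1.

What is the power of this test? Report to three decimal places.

Power ≈ 0.822

Noncentrality parameter: λ = d·√(n/2) = 0.68 × √(21/2) = 2.2035
One-sided α = 0.1 → critical value z_{0.1} = 1.282.
Power = Φ(λ − 1.282) = Φ(0.922) = 0.8217.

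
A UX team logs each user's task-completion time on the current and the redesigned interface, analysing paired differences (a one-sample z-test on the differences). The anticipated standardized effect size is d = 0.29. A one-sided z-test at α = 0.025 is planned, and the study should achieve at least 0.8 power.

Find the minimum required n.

n = 94

For power 0.8 need Φ(δ − z_{0.025}) = 0.8, so δ = z_{0.025} + z_{0.20} = 1.960 + 0.842 = 2.802.
δ = d·√n ⇒ n = (δ/d)² = (2.802 / 0.29)² = 93.33.
Rounding up, n = 94.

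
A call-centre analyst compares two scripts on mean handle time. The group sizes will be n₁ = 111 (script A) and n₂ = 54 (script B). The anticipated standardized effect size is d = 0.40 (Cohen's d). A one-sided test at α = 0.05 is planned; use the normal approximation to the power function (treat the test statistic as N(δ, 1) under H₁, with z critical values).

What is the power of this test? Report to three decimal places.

Power ≈ 0.778

Noncentrality parameter: δ = d / √(1/n₁ + 1/n₂) = 0.40 / √(1/111 + 1/54) = 2.4109
One-sided α = 0.05 → critical value z_{0.05} = 1.645.
Power = Φ(δ − 1.645) = Φ(0.766) = 0.7782.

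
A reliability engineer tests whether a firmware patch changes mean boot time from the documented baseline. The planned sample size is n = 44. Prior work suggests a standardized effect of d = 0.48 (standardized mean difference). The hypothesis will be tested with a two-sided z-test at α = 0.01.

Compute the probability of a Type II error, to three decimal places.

Noncentrality parameter: δ = d·√n = 0.48 × √44 = 3.1840
Critical value for a two-sided test at α = 0.01: z_{α/2} = 2.576.
Power = Φ(δ − 2.576) + Φ(−δ − 2.576) = Φ(0.608) + Φ(-5.760) = 0.7284 + 0.0000 = 0.7284.
Type II error: β = 1 − power = 1 − 0.7284 = 0.2716.

β ≈ 0.272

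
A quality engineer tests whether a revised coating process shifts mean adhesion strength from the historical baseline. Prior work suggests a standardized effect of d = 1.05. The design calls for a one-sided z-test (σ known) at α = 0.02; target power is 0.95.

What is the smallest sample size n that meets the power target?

For power 0.95 need Φ(δ − z_{0.02}) = 0.95, so δ = z_{0.02} + z_{0.05} = 2.054 + 1.645 = 3.699.
δ = d·√n ⇒ n = (δ/d)² = (3.699 / 1.05)² = 12.41.
Rounding up, n = 13.

n = 13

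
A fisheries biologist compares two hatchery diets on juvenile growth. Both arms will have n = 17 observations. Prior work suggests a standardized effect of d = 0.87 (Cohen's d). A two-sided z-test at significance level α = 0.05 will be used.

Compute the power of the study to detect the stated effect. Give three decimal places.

Power ≈ 0.718

Noncentrality parameter: λ = d·√(n/2) = 0.87 × √(17/2) = 2.5365
Critical value for a two-sided test at α = 0.05: z_{α/2} = 1.960.
Power = Φ(λ − 1.960) + Φ(−λ − 1.960) = Φ(0.577) + Φ(-4.496) = 0.7179 + 0.0000 = 0.7179.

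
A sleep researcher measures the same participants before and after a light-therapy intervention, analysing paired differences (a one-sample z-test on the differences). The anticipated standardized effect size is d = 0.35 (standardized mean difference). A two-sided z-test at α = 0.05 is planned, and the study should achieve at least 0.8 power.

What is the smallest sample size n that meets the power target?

n = 65

Set Φ(δ − 1.960) = 0.8; then δ − 1.960 = Φ⁻¹(0.8) = 0.842, giving δ = 2.802.
(Ignoring the negligible lower-tail rejection probability gives the usual closed-form inversion.)
δ = d·√n ⇒ n = (δ/d)² = (2.802 / 0.35)² = 64.07.
Rounding up, n = 65.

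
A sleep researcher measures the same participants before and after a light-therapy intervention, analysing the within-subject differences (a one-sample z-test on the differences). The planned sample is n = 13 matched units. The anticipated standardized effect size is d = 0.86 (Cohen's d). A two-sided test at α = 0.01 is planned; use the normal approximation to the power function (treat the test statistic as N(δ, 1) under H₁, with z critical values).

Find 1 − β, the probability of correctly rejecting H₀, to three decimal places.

Noncentrality parameter: δ = d·√n = 0.86 × √13 = 3.1008
Two-sided α = 0.01 → critical value z_{0.005} = 2.576.
Power = Φ(δ − 2.576) + Φ(−δ − 2.576) = Φ(0.525) + Φ(-5.677) = 0.7002 + 0.0000 = 0.7002.

Power ≈ 0.700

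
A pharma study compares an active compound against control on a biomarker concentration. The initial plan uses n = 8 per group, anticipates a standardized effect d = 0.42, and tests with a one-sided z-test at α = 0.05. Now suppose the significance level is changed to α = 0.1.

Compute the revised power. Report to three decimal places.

Power ≈ 0.329

δ = d·√(n/2) = 0.42 × √(8/2) = 0.8400 (unchanged). New critical value: z_{0.1} = 1.282.
Revised power = P(Z > 1.282 − δ) = Φ(-0.442) = 0.3294.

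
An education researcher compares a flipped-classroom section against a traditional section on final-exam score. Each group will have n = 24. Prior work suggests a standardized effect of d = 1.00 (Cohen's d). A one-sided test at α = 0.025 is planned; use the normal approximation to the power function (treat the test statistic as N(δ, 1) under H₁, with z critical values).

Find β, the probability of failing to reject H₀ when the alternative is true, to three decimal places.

β ≈ 0.066

Noncentrality parameter: δ = d·√(n/2) = 1.00 × √(24/2) = 3.4641
Critical value for a one-sided test at α = 0.025: z_α = 1.960.
Power = P(Z > 1.960 − δ) = Φ(1.504) = 0.9337.
Type II error: β = 1 − power = 1 − 0.9337 = 0.0663.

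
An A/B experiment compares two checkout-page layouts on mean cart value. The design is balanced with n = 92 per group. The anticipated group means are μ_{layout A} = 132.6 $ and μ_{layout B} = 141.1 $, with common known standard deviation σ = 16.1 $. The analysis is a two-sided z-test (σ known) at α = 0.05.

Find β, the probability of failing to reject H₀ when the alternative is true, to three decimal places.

β ≈ 0.053

Standardized effect: d = |μ_{layout A} − μ_{layout B}| / σ = |132.6 − 141.1| / 16.1 = 0.5280
Noncentrality parameter: δ = d·√(n/2) = 0.5280 × √(92/2) = 3.5807
Two-sided α = 0.05 → critical value z_{0.025} = 1.960.
Power = Φ(δ − 1.960) + Φ(−δ − 1.960) = Φ(1.621) + Φ(-5.541) = 0.9475 + 0.0000 = 0.9475.
Type II error: β = 1 − power = 1 − 0.9475 = 0.0525.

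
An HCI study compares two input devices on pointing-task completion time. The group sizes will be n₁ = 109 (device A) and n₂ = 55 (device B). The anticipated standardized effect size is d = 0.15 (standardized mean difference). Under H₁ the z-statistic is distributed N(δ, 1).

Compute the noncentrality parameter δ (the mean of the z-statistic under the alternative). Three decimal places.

δ = d / √(1/n₁ + 1/n₂) = 0.15 / √(1/109 + 1/55) = 0.9069

δ ≈ 0.907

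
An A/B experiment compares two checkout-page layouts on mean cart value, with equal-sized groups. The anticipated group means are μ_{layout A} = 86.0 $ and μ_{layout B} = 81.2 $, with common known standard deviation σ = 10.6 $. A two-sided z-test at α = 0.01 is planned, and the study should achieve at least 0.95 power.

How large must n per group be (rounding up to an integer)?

n = 174 per group

Standardized effect: d = |μ_{layout A} − μ_{layout B}| / σ = |86.0 − 81.2| / 10.6 = 0.4528
Set Φ(δ − 2.576) = 0.95; then δ − 2.576 = Φ⁻¹(0.95) = 1.645, giving δ = 4.221.
(The Φ(−δ − z_{α/2}) term is vanishingly small for δ > 0 and is dropped in the standard sample-size formula.)
δ = d·√(n/2) ⇒ n = 2(δ/d)² = 2 × (4.221 / 0.4528)² = 173.75.
Round up to the next whole unit.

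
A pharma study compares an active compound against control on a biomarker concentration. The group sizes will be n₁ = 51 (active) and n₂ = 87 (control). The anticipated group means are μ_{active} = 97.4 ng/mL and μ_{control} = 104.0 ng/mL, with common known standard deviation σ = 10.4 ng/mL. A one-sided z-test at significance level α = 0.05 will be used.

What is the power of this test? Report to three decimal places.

Standardized effect: d = |μ_{active} − μ_{control}| / σ = |97.4 − 104.0| / 10.4 = 0.6346
Noncentrality parameter: δ = d / √(1/n₁ + 1/n₂) = 0.6346 / √(1/51 + 1/87) = 3.5985
Critical value for a one-sided test at α = 0.05: z_α = 1.645.
Power = P(Z > 1.645 − δ) = Φ(1.954) = 0.9746.

Power ≈ 0.975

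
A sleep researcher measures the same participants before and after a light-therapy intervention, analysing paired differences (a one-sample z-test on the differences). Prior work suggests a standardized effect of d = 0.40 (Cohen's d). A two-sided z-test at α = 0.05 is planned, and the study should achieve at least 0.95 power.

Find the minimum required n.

Set Φ(δ − 1.960) = 0.95; then δ − 1.960 = Φ⁻¹(0.95) = 1.645, giving δ = 3.605.
(For δ > 0 the lower-tail rejection region contributes negligibly to power, so the one-term inversion is standard.)
δ = d·√n ⇒ n = (δ/d)² = (3.605 / 0.40)² = 81.22.
Rounding up, n = 82.

n = 82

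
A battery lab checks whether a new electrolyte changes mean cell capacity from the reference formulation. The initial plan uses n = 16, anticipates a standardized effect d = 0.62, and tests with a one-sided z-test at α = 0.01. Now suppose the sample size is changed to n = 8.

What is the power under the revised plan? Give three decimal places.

With n = 8: δ = d·√n = 0.62 × √8 = 1.7536. Critical value z_{0.01} = 2.326.
Revised power = Φ(δ − 2.326) = Φ(-0.573) = 0.2834.

Power ≈ 0.283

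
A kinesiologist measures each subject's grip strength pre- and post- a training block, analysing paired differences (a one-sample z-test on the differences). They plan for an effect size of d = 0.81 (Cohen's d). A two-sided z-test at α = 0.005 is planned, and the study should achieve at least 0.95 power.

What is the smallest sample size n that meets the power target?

n = 31

For power 0.95 need Φ(δ − z_{0.0025}) = 0.95, so δ = z_{0.0025} + z_{0.05} = 2.807 + 1.645 = 4.452.
(Ignoring the negligible lower-tail rejection probability gives the usual closed-form inversion.)
δ = d·√n ⇒ n = (δ/d)² = (4.452 / 0.81)² = 30.21.
Rounding up, n = 31.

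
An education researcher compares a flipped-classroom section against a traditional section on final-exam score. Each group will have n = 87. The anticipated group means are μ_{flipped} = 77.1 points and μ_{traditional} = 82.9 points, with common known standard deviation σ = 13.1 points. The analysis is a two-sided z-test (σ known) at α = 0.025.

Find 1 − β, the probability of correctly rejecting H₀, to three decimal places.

Power ≈ 0.751

Standardized effect: d = |μ_{flipped} − μ_{traditional}| / σ = |77.1 − 82.9| / 13.1 = 0.4427
Noncentrality parameter: λ = d·√(n/2) = 0.4427 × √(87/2) = 2.9201
Two-sided α = 0.025 → critical value z_{0.0125} = 2.241.
Power = Φ(λ − 2.241) + Φ(−λ − 2.241) = Φ(0.679) + Φ(-5.162) = 0.7513 + 0.0000 = 0.7513.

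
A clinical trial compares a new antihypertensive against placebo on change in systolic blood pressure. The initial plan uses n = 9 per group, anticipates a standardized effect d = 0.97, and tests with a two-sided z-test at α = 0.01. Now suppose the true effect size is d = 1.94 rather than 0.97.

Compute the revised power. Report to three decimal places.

With d = 1.94: δ = d·√(n/2) = 1.94 × √(9/2) = 4.1154. Critical value z_{0.005} = 2.576.
Revised power = Φ(δ − 2.576) + Φ(−δ − 2.576) = Φ(1.540) + Φ(-6.691) = 0.9382 + 0.0000 = 0.9382.

Power ≈ 0.938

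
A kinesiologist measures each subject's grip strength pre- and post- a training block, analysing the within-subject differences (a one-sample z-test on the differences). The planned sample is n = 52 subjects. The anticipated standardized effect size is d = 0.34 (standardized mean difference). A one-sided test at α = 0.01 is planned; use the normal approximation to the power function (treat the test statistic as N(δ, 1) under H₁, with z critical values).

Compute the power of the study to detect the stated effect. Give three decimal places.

Power ≈ 0.550

Noncentrality parameter: λ = d·√n = 0.34 × √52 = 2.4518
Critical value for a one-sided test at α = 0.01: z_α = 2.326.
Power = Φ(λ − 2.326) = Φ(0.125) = 0.5499.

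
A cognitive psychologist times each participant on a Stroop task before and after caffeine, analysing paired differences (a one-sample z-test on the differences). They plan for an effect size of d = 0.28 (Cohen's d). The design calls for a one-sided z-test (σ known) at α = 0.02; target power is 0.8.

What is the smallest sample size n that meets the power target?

For power 0.8 need Φ(δ − z_{0.02}) = 0.8, so δ = z_{0.02} + z_{0.20} = 2.054 + 0.842 = 2.895.
δ = d·√n ⇒ n = (δ/d)² = (2.895 / 0.28)² = 106.93.
Rounding up, n = 107.

n = 107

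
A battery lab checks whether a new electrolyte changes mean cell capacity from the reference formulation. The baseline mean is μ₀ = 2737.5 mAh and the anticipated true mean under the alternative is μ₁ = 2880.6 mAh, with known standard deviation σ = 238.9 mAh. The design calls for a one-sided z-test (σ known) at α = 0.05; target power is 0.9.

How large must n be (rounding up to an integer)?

n = 24

Standardized effect: d = |μ₁ − μ₀| / σ = |2880.6 − 2737.5| / 238.9 = 0.5990
Set Φ(δ − 1.645) = 0.9; then δ − 1.645 = Φ⁻¹(0.9) = 1.282, giving δ = 2.926.
δ = d·√n ⇒ n = (δ/d)² = (2.926 / 0.5990)² = 23.87.
Rounding up, n = 24.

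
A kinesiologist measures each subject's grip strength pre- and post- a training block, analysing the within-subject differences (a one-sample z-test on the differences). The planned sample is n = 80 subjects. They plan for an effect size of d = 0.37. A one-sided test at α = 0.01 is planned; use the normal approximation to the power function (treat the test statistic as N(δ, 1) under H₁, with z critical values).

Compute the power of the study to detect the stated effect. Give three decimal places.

Power ≈ 0.837

Noncentrality parameter: δ = d·√n = 0.37 × √80 = 3.3094
Critical value for a one-sided test at α = 0.01: z_α = 2.326.
Power = P(Z > 2.326 − δ) = Φ(0.983) = 0.8372.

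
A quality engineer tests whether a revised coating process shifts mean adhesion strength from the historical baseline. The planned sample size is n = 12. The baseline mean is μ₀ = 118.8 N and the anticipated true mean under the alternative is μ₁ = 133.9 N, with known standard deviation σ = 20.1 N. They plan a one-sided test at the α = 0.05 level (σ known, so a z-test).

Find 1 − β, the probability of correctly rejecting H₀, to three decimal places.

Standardized effect: d = |μ₁ − μ₀| / σ = |133.9 − 118.8| / 20.1 = 0.7512
Noncentrality parameter: δ = d·√n = 0.7512 × √12 = 2.6024
One-sided α = 0.05 → critical value z_{0.05} = 1.645.
Power = P(Z > 1.645 − δ) = Φ(0.958) = 0.8309.

Power ≈ 0.831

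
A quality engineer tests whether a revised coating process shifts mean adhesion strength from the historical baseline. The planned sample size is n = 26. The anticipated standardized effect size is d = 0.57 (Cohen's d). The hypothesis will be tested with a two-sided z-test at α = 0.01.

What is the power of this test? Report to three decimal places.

Power ≈ 0.630

Noncentrality parameter: δ = d·√n = 0.57 × √26 = 2.9064
Two-sided α = 0.01 → critical value z_{0.005} = 2.576.
Power = Φ(δ − 2.576) + Φ(−δ − 2.576) = Φ(0.331) + Φ(-5.482) = 0.6295 + 0.0000 = 0.6295.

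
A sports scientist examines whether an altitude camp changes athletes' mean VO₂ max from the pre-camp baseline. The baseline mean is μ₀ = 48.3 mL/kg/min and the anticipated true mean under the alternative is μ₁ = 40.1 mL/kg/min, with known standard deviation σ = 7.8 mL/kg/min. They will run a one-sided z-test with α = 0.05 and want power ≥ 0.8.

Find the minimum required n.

Standardized effect: d = |μ₁ − μ₀| / σ = |40.1 − 48.3| / 7.8 = 1.0513
Set Φ(δ − 1.645) = 0.8; then δ − 1.645 = Φ⁻¹(0.8) = 0.842, giving δ = 2.486.
δ = d·√n ⇒ n = (δ/d)² = (2.486 / 1.0513)² = 5.59.
Rounding up, n = 6.

n = 6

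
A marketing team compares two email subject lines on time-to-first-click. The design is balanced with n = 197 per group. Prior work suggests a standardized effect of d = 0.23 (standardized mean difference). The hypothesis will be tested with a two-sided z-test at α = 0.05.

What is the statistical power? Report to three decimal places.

Power ≈ 0.627

Noncentrality parameter: λ = d·√(n/2) = 0.23 × √(197/2) = 2.2827
Two-sided α = 0.05 → critical value z_{0.025} = 1.960.
Power = Φ(λ − 1.960) + Φ(−λ − 1.960) = Φ(0.323) + Φ(-4.243) = 0.6265 + 0.0000 = 0.6266.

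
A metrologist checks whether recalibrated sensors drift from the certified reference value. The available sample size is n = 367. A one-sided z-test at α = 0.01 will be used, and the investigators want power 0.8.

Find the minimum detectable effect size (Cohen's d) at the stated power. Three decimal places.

d ≈ 0.165

Need Φ(δ − 2.326) = 0.8, so δ = 2.326 + 0.842 = 3.168.
δ = d·√n ⇒ d = δ/√n = 3.168/√367 = 0.1654.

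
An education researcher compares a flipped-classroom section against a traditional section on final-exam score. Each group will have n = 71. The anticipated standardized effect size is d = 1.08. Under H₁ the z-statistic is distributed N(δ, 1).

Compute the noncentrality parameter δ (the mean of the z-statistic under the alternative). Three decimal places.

δ ≈ 6.435

δ = d·√(n/2) = 1.08 × √(71/2) = 6.4348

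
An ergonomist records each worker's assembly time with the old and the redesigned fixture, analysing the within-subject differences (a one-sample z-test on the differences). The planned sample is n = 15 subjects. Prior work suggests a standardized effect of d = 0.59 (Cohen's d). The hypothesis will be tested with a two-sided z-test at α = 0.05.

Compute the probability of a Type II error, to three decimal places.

β ≈ 0.373

Noncentrality parameter: λ = d·√n = 0.59 × √15 = 2.2851
Two-sided α = 0.05 → critical value z_{0.025} = 1.960.
Power = Φ(λ − 1.960) + Φ(−λ − 1.960) = Φ(0.325) + Φ(-4.245) = 0.6274 + 0.0000 = 0.6275.
Type II error: β = 1 − power = 1 − 0.6275 = 0.3725.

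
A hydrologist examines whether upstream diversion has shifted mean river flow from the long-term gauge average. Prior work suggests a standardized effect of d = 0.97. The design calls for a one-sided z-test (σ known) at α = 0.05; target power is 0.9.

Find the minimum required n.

n = 10

For power 0.9 need Φ(δ − z_{0.05}) = 0.9, so δ = z_{0.05} + z_{0.10} = 1.645 + 1.282 = 2.926.
δ = d·√n ⇒ n = (δ/d)² = (2.926 / 0.97)² = 9.10.
Round up to the next whole unit.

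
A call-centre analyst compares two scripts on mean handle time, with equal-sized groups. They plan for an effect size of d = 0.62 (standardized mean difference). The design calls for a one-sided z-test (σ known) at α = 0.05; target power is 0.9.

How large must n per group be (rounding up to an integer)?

Set Φ(δ − 1.645) = 0.9; then δ − 1.645 = Φ⁻¹(0.9) = 1.282, giving δ = 2.926.
δ = d·√(n/2) ⇒ n = 2(δ/d)² = 2 × (2.926 / 0.62)² = 44.56.
Round up to the next whole unit.

n = 45 per group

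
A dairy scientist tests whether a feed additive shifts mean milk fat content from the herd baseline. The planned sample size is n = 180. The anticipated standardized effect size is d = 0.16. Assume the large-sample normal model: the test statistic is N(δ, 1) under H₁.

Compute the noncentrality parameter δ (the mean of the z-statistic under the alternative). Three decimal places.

δ = d·√n = 0.16 × √180 = 2.1466

δ ≈ 2.147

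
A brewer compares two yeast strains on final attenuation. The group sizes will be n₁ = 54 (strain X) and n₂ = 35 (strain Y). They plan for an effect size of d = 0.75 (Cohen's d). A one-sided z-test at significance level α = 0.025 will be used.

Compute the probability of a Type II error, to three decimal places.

Noncentrality parameter: δ = d / √(1/n₁ + 1/n₂) = 0.75 / √(1/54 + 1/35) = 3.4562
Critical value for a one-sided test at α = 0.025: z_α = 1.960.
Power = Φ(δ − 1.960) = Φ(1.496) = 0.9327.
Type II error: β = 1 − power = 1 − 0.9327 = 0.0673.

β ≈ 0.067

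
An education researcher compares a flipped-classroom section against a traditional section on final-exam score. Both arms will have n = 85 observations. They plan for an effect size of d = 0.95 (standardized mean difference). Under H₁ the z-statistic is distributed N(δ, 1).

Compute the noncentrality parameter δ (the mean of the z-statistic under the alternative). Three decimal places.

δ = d·√(n/2) = 0.95 × √(85/2) = 6.1932

δ ≈ 6.193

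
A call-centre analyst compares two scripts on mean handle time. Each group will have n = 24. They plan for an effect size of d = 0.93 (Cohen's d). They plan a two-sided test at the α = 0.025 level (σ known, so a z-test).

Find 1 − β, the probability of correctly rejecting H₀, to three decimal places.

Noncentrality parameter: λ = d·√(n/2) = 0.93 × √(24/2) = 3.2216
Two-sided α = 0.025 → critical value z_{0.0125} = 2.241.
Power = Φ(λ − 2.241) + Φ(−λ − 2.241) = Φ(0.980) + Φ(-5.463) = 0.8365 + 0.0000 = 0.8365.

Power ≈ 0.837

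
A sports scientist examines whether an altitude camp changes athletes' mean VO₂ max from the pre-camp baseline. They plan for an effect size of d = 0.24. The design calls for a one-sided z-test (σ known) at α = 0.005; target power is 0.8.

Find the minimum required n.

Set Φ(δ − 2.576) = 0.8; then δ − 2.576 = Φ⁻¹(0.8) = 0.842, giving δ = 3.417.
δ = d·√n ⇒ n = (δ/d)² = (3.417 / 0.24)² = 202.76.
Round up to the next whole unit.

n = 203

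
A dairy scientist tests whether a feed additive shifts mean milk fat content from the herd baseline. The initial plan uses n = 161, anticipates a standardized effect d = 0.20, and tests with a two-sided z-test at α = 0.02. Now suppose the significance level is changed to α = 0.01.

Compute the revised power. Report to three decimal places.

Power ≈ 0.485

δ = d·√n = 0.20 × √161 = 2.5377 (unchanged). New critical value: z_{0.005} = 2.576.
Revised power = Φ(δ − 2.576) + Φ(−δ − 2.576) = Φ(-0.038) + Φ(-5.114) = 0.4848 + 0.0000 = 0.4848.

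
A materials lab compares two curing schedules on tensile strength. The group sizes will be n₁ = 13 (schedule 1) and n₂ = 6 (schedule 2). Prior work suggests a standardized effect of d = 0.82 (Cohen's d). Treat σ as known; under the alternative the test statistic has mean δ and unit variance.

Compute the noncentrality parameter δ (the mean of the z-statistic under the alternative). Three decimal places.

δ ≈ 1.661

The noncentrality parameter scales effect size by the design's sample-size factor: δ = d / √(1/n₁ + 1/n₂) = 0.82 / √(1/13 + 1/6) = 1.6614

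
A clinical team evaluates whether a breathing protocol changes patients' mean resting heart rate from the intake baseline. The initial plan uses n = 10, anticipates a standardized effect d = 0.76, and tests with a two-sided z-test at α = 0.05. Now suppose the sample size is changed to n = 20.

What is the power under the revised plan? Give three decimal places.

Power ≈ 0.925

With n = 20: δ = d·√n = 0.76 × √20 = 3.3988. Critical value z_{0.025} = 1.960.
Revised power = Φ(δ − 1.960) + Φ(−δ − 1.960) = Φ(1.439) + Φ(-5.359) = 0.9249 + 0.0000 = 0.9249.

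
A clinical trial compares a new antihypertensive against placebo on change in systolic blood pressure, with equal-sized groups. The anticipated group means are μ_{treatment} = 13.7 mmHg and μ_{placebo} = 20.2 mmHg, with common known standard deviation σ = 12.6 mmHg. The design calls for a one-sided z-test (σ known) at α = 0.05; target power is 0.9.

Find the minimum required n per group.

n = 65 per group

Standardized effect: d = |μ_{treatment} − μ_{placebo}| / σ = |13.7 − 20.2| / 12.6 = 0.5159
For power 0.9 need Φ(δ − z_{0.05}) = 0.9, so δ = z_{0.05} + z_{0.10} = 1.645 + 1.282 = 2.926.
δ = d·√(n/2) ⇒ n = 2(δ/d)² = 2 × (2.926 / 0.5159)² = 64.36.
Rounding up, n = 65 per group.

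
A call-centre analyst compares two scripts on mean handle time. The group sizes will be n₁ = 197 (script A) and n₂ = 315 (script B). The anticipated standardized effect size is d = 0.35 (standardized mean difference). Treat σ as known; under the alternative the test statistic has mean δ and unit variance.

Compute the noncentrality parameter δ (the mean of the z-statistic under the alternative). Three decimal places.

The noncentrality parameter scales effect size by the design's sample-size factor: δ = d / √(1/n₁ + 1/n₂) = 0.35 / √(1/197 + 1/315) = 3.8532

δ ≈ 3.853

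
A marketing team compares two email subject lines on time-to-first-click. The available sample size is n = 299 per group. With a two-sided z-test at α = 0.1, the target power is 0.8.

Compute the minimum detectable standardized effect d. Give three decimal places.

d ≈ 0.203

Required noncentrality: δ = z_{0.05} + z_{0.20} = 1.645 + 0.842 = 2.486.
(The second rejection-region term Φ(−δ − z_{α/2}) is negligible and dropped.)
δ = d·√(n/2) ⇒ d = δ/√(n/2) = 2.486/√(299/2) = 0.2034.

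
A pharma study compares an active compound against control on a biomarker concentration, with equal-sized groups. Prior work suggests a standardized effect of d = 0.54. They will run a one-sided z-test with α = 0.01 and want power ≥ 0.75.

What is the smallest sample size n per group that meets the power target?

For power 0.75 need Φ(δ − z_{0.01}) = 0.75, so δ = z_{0.01} + z_{0.25} = 2.326 + 0.674 = 3.001.
δ = d·√(n/2) ⇒ n = 2(δ/d)² = 2 × (3.001 / 0.54)² = 61.76.
Rounding up, n = 62 per group.

n = 62 per group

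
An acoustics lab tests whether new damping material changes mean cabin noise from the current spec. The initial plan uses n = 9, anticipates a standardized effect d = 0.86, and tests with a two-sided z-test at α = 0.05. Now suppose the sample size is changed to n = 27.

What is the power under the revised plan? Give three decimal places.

Power ≈ 0.994

With n = 27: δ = d·√n = 0.86 × √27 = 4.4687. Critical value z_{0.025} = 1.960.
Revised power = Φ(δ − 1.960) + Φ(−δ − 1.960) = Φ(2.509) + Φ(-6.429) = 0.9939 + 0.0000 = 0.9939.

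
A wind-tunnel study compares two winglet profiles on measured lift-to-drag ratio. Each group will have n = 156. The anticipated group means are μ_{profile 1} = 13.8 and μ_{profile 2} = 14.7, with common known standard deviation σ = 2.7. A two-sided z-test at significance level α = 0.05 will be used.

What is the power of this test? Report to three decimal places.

Standardized effect: d = |μ_{profile 1} − μ_{profile 2}| / σ = |13.8 − 14.7| / 2.7 = 0.3333
Noncentrality parameter: δ = d·√(n/2) = 0.3333 × √(156/2) = 2.9439
Critical value for a two-sided test at α = 0.05: z_{α/2} = 1.960.
Power = Φ(δ − 1.960) + Φ(−δ − 1.960) = Φ(0.984) + Φ(-4.904) = 0.8374 + 0.0000 = 0.8374.

Power ≈ 0.837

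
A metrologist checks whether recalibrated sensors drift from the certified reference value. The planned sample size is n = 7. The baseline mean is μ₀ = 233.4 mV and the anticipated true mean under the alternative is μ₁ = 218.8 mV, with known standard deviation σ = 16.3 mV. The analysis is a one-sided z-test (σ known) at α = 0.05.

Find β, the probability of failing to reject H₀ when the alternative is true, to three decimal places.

Standardized effect: d = |μ₁ − μ₀| / σ = |218.8 − 233.4| / 16.3 = 0.8957
Noncentrality parameter: δ = d·√n = 0.8957 × √7 = 2.3698
Critical value for a one-sided test at α = 0.05: z_α = 1.645.
Power = Φ(δ − 1.645) = Φ(0.725) = 0.7658.
Type II error: β = 1 − power = 1 − 0.7658 = 0.2342.

β ≈ 0.234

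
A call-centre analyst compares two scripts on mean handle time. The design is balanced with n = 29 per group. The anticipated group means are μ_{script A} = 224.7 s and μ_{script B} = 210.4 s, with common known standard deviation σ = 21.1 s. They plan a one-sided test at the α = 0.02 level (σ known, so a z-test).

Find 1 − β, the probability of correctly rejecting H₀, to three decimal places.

Standardized effect: d = |μ_{script A} − μ_{script B}| / σ = |224.7 − 210.4| / 21.1 = 0.6777
Noncentrality parameter: δ = d·√(n/2) = 0.6777 × √(29/2) = 2.5807
Critical value for a one-sided test at α = 0.02: z_α = 2.054.
Power = Φ(δ − 2.054) = Φ(0.527) = 0.7009.

Power ≈ 0.701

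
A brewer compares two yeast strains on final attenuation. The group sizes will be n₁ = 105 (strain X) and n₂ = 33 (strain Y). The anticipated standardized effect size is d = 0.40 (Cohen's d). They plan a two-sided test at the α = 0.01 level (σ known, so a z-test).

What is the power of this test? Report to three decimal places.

Power ≈ 0.284

Noncentrality parameter: λ = d / √(1/n₁ + 1/n₂) = 0.40 / √(1/105 + 1/33) = 2.0043
Two-sided α = 0.01 → critical value z_{0.005} = 2.576.
Power = Φ(λ − 2.576) + Φ(−λ − 2.576) = Φ(-0.571) + Φ(-4.580) = 0.2838 + 0.0000 = 0.2838.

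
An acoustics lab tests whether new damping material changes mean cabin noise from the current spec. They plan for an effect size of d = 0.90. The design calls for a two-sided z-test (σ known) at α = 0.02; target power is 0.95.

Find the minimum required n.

For power 0.95 need Φ(δ − z_{0.01}) = 0.95, so δ = z_{0.01} + z_{0.05} = 2.326 + 1.645 = 3.971.
(For δ > 0 the lower-tail rejection region contributes negligibly to power, so the one-term inversion is standard.)
δ = d·√n ⇒ n = (δ/d)² = (3.971 / 0.90)² = 19.47.
Round up to the next whole unit.

n = 20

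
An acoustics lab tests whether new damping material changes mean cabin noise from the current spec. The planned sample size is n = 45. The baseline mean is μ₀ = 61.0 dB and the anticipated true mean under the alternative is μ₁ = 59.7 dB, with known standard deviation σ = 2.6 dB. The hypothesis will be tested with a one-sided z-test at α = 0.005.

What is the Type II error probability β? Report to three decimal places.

β ≈ 0.218

Standardized effect: d = |μ₁ − μ₀| / σ = |59.7 − 61.0| / 2.6 = 0.5000
Noncentrality parameter: δ = d·√n = 0.5000 × √45 = 3.3541
One-sided α = 0.005 → critical value z_{0.005} = 2.576.
Power = Φ(δ − 2.576) = Φ(0.778) = 0.7818.
Type II error: β = 1 − power = 1 − 0.7818 = 0.2182.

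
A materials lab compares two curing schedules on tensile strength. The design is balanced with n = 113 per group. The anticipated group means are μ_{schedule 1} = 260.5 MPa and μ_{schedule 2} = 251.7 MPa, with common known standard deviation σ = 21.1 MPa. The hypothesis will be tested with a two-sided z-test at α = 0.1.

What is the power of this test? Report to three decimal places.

Power ≈ 0.932

Standardized effect: d = |μ_{schedule 1} − μ_{schedule 2}| / σ = |260.5 − 251.7| / 21.1 = 0.4171
Noncentrality parameter: δ = d·√(n/2) = 0.4171 × √(113/2) = 3.1349
Critical value for a two-sided test at α = 0.1: z_{α/2} = 1.645.
Power = Φ(δ − 1.645) + Φ(−δ − 1.645) = Φ(1.490) + Φ(-4.780) = 0.9319 + 0.0000 = 0.9319.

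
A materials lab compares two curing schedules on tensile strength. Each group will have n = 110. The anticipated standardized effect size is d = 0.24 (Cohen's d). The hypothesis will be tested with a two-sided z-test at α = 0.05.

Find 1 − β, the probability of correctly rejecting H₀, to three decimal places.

Power ≈ 0.429

Noncentrality parameter: δ = d·√(n/2) = 0.24 × √(110/2) = 1.7799
Two-sided α = 0.05 → critical value z_{0.025} = 1.960.
Power = Φ(δ − 1.960) + Φ(−δ − 1.960) = Φ(-0.180) + Φ(-3.740) = 0.4285 + 0.0001 = 0.4286.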